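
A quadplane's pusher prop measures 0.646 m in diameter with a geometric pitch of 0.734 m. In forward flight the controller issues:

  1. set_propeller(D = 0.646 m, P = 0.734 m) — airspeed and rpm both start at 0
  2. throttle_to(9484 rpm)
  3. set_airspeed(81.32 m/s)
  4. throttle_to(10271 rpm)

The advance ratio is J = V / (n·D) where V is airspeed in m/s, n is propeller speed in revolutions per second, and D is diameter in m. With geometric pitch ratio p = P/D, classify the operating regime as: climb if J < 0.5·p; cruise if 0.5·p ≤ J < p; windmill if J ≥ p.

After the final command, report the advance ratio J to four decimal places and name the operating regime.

set_propeller: D = 0.646 m, P = 0.734 m (p = P/D = 1.136223); state ← (V=0, rpm=0)
throttle_to(9484): rpm ← 9484
set_airspeed(81.32): V ← 81.32 m/s
throttle_to(10271): rpm ← 10271
final state: V = 81.32 m/s, rpm = 10271 → n = rpm/60 = 171.183333 rev/s
J = V / (n·D) = 81.32 / (171.183333 × 0.646) = 0.735366
regime bands: climb J<0.5681 | cruise [0.5681, 1.1362) | windmill J≥1.1362
J = 0.7354 → cruise

J = 0.7354, regime = cruise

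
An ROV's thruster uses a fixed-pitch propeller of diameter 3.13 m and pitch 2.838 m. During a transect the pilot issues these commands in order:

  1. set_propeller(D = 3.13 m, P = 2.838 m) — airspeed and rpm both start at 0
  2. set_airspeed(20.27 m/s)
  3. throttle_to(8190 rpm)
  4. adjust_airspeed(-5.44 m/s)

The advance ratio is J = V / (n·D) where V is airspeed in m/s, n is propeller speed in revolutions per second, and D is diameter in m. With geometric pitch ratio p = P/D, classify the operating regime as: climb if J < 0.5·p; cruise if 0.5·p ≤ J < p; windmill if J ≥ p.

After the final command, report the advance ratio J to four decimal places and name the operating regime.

J = 0.0347, regime = climb

set_propeller: D = 3.13 m, P = 2.838 m (p = P/D = 0.906709); state ← (V=0, rpm=0)
set_airspeed(20.27): V ← 20.27 m/s
throttle_to(8190): rpm ← 8190
adjust_airspeed(-5.44): V ← 20.27 -5.44 = 14.83 m/s
final state: V = 14.83 m/s, rpm = 8190 → n = rpm/60 = 136.500000 rev/s
J = V / (n·D) = 14.83 / (136.500000 × 3.13) = 0.034711
regime bands: climb J<0.4534 | cruise [0.4534, 0.9067) | windmill J≥0.9067
J = 0.0347 → climb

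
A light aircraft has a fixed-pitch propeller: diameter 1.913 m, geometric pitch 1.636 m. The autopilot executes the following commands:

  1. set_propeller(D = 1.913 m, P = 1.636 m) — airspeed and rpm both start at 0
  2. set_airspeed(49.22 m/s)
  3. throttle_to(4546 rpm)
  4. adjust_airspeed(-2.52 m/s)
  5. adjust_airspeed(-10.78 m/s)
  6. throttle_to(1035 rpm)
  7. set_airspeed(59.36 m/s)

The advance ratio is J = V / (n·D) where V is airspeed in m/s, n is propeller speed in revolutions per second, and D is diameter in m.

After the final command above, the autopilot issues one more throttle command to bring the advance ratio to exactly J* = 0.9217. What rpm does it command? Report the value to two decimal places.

set_propeller: D = 1.913 m, P = 1.636 m (p = P/D = 0.855201); state ← (V=0, rpm=0)
set_airspeed(49.22): V ← 49.22 m/s
throttle_to(4546): rpm ← 4546
adjust_airspeed(-2.52): V ← 49.22 -2.52 = 46.7 m/s
adjust_airspeed(-10.78): V ← 46.7 -10.78 = 35.92 m/s
throttle_to(1035): rpm ← 1035
set_airspeed(59.36): V ← 59.36 m/s
final state: V = 59.36 m/s, rpm = 1035 → n = rpm/60 = 17.250000 rev/s
target J* = 0.9217; solve J* = V/(n·D) for n: n = V/(J*·D) = 59.36/(0.9217 × 1.913) = 33.665831 rev/s
rpm = 60·n = 2019.949840

rpm = 2019.95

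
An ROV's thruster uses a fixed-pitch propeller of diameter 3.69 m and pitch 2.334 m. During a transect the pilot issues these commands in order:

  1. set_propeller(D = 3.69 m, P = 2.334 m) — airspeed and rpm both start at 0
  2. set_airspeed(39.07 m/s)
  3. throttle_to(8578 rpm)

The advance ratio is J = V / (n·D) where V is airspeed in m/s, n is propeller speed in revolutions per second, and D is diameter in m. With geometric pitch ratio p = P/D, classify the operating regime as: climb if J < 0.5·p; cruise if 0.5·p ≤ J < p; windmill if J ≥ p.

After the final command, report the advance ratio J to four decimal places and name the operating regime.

J = 0.0741, regime = climb

set_propeller: D = 3.69 m, P = 2.334 m (p = P/D = 0.632520); state ← (V=0, rpm=0)
set_airspeed(39.07): V ← 39.07 m/s
throttle_to(8578): rpm ← 8578
final state: V = 39.07 m/s, rpm = 8578 → n = rpm/60 = 142.966667 rev/s
J = V / (n·D) = 39.07 / (142.966667 × 3.69) = 0.074060
regime bands: climb J<0.3163 | cruise [0.3163, 0.6325) | windmill J≥0.6325
J = 0.0741 → climb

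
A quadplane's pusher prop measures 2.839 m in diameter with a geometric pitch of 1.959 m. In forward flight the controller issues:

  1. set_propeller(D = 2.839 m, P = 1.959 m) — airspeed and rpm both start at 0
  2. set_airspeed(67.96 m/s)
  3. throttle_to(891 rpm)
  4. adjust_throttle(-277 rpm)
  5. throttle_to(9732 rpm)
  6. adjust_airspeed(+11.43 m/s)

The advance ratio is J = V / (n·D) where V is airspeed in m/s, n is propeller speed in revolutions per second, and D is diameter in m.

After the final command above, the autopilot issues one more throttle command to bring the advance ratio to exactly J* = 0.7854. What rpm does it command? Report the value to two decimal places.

rpm = 2136.29

set_propeller: D = 2.839 m, P = 1.959 m (p = P/D = 0.690032); state ← (V=0, rpm=0)
set_airspeed(67.96): V ← 67.96 m/s
throttle_to(891): rpm ← 891
adjust_throttle(-277): rpm ← 891 -277 = 614
throttle_to(9732): rpm ← 9732
adjust_airspeed(+11.43): V ← 67.96 +11.43 = 79.39 m/s
final state: V = 79.39 m/s, rpm = 9732 → n = rpm/60 = 162.200000 rev/s
target J* = 0.7854; solve J* = V/(n·D) for n: n = V/(J*·D) = 79.39/(0.7854 × 2.839) = 35.604879 rev/s
rpm = 60·n = 2136.292732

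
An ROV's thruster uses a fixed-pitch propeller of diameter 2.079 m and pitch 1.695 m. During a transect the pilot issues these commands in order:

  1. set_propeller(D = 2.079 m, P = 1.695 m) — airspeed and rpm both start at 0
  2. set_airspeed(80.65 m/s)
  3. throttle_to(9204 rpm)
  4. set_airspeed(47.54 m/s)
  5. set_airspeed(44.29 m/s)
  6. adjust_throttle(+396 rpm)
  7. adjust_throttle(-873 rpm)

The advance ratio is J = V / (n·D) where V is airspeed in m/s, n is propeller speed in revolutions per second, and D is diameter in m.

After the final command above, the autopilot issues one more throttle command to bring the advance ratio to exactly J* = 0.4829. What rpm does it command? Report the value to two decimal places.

set_propeller: D = 2.079 m, P = 1.695 m (p = P/D = 0.815296); state ← (V=0, rpm=0)
set_airspeed(80.65): V ← 80.65 m/s
throttle_to(9204): rpm ← 9204
set_airspeed(47.54): V ← 47.54 m/s
set_airspeed(44.29): V ← 44.29 m/s
adjust_throttle(+396): rpm ← 9204 +396 = 9600
adjust_throttle(-873): rpm ← 9600 -873 = 8727
final state: V = 44.29 m/s, rpm = 8727 → n = rpm/60 = 145.450000 rev/s
target J* = 0.4829; solve J* = V/(n·D) for n: n = V/(J*·D) = 44.29/(0.4829 × 2.079) = 44.115782 rev/s
rpm = 60·n = 2646.946942

rpm = 2646.95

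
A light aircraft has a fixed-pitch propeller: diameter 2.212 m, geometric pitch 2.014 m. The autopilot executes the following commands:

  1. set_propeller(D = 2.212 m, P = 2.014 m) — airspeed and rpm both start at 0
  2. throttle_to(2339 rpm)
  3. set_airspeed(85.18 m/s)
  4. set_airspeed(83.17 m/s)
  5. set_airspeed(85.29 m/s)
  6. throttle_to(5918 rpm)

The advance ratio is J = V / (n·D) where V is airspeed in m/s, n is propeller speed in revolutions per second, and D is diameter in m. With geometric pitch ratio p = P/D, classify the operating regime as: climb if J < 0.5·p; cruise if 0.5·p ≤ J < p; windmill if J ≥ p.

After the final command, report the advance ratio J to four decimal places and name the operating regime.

J = 0.3909, regime = climb

set_propeller: D = 2.212 m, P = 2.014 m (p = P/D = 0.910488); state ← (V=0, rpm=0)
throttle_to(2339): rpm ← 2339
set_airspeed(85.18): V ← 85.18 m/s
set_airspeed(83.17): V ← 83.17 m/s
set_airspeed(85.29): V ← 85.29 m/s
throttle_to(5918): rpm ← 5918
final state: V = 85.29 m/s, rpm = 5918 → n = rpm/60 = 98.633333 rev/s
J = V / (n·D) = 85.29 / (98.633333 × 2.212) = 0.390921
regime bands: climb J<0.4552 | cruise [0.4552, 0.9105) | windmill J≥0.9105
J = 0.3909 → climb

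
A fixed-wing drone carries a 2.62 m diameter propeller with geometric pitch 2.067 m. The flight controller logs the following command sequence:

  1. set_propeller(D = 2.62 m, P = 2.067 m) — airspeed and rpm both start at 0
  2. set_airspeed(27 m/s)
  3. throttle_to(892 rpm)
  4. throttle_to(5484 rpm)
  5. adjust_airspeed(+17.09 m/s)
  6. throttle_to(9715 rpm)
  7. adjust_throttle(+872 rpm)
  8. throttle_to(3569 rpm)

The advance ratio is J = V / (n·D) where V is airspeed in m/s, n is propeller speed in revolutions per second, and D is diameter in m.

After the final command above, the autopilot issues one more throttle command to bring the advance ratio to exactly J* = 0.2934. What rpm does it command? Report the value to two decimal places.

set_propeller: D = 2.62 m, P = 2.067 m (p = P/D = 0.788931); state ← (V=0, rpm=0)
set_airspeed(27): V ← 27 m/s
throttle_to(892): rpm ← 892
throttle_to(5484): rpm ← 5484
adjust_airspeed(+17.09): V ← 27 +17.09 = 44.09 m/s
throttle_to(9715): rpm ← 9715
adjust_throttle(+872): rpm ← 9715 +872 = 10587
throttle_to(3569): rpm ← 3569
final state: V = 44.09 m/s, rpm = 3569 → n = rpm/60 = 59.483333 rev/s
target J* = 0.2934; solve J* = V/(n·D) for n: n = V/(J*·D) = 44.09/(0.2934 × 2.62) = 57.355979 rev/s
rpm = 60·n = 3441.358747

rpm = 3441.36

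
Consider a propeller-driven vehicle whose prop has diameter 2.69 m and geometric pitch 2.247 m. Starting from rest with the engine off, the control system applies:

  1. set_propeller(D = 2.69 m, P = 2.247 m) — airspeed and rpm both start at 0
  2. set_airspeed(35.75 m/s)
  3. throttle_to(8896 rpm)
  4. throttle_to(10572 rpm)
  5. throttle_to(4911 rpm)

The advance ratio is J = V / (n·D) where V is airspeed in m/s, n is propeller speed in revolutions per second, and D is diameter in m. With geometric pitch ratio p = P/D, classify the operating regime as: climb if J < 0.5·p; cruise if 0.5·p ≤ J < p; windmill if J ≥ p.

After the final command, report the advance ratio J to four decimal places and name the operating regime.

set_propeller: D = 2.69 m, P = 2.247 m (p = P/D = 0.835316); state ← (V=0, rpm=0)
set_airspeed(35.75): V ← 35.75 m/s
throttle_to(8896): rpm ← 8896
throttle_to(10572): rpm ← 10572
throttle_to(4911): rpm ← 4911
final state: V = 35.75 m/s, rpm = 4911 → n = rpm/60 = 81.850000 rev/s
J = V / (n·D) = 35.75 / (81.850000 × 2.69) = 0.162370
regime bands: climb J<0.4177 | cruise [0.4177, 0.8353) | windmill J≥0.8353
J = 0.1624 → climb

J = 0.1624, regime = climb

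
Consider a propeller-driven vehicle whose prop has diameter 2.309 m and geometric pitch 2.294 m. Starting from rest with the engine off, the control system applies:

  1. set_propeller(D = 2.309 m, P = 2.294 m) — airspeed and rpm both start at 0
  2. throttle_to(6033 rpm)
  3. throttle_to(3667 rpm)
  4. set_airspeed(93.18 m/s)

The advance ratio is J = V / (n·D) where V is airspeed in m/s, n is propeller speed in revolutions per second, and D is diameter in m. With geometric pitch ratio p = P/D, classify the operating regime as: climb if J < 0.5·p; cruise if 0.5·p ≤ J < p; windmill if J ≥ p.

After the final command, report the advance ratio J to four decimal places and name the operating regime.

J = 0.6603, regime = cruise

set_propeller: D = 2.309 m, P = 2.294 m (p = P/D = 0.993504); state ← (V=0, rpm=0)
throttle_to(6033): rpm ← 6033
throttle_to(3667): rpm ← 3667
set_airspeed(93.18): V ← 93.18 m/s
final state: V = 93.18 m/s, rpm = 3667 → n = rpm/60 = 61.116667 rev/s
J = V / (n·D) = 93.18 / (61.116667 × 2.309) = 0.660297
regime bands: climb J<0.4968 | cruise [0.4968, 0.9935) | windmill J≥0.9935
J = 0.6603 → cruise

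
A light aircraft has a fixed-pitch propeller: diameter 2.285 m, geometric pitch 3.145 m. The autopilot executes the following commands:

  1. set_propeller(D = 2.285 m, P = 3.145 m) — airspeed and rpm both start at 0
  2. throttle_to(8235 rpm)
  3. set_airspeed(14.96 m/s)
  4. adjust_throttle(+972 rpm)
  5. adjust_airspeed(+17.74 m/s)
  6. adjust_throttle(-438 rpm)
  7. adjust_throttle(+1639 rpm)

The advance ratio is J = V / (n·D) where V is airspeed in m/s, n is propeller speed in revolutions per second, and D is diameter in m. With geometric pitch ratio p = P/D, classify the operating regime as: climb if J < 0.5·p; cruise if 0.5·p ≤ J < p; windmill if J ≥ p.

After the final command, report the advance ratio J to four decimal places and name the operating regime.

set_propeller: D = 2.285 m, P = 3.145 m (p = P/D = 1.376368); state ← (V=0, rpm=0)
throttle_to(8235): rpm ← 8235
set_airspeed(14.96): V ← 14.96 m/s
adjust_throttle(+972): rpm ← 8235 +972 = 9207
adjust_airspeed(+17.74): V ← 14.96 +17.74 = 32.7 m/s
adjust_throttle(-438): rpm ← 9207 -438 = 8769
adjust_throttle(+1639): rpm ← 8769 +1639 = 10408
final state: V = 32.7 m/s, rpm = 10408 → n = rpm/60 = 173.466667 rev/s
J = V / (n·D) = 32.7 / (173.466667 × 2.285) = 0.082498
regime bands: climb J<0.6882 | cruise [0.6882, 1.3764) | windmill J≥1.3764
J = 0.0825 → climb

J = 0.0825, regime = climb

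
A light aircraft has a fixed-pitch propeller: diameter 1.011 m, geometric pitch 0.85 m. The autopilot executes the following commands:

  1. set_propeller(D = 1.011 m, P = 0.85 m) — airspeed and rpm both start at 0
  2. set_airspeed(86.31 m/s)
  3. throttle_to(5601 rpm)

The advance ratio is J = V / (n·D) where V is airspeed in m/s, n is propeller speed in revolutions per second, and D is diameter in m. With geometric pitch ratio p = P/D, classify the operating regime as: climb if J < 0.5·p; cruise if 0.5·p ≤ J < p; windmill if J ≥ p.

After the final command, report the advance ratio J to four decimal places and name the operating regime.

set_propeller: D = 1.011 m, P = 0.85 m (p = P/D = 0.840752); state ← (V=0, rpm=0)
set_airspeed(86.31): V ← 86.31 m/s
throttle_to(5601): rpm ← 5601
final state: V = 86.31 m/s, rpm = 5601 → n = rpm/60 = 93.350000 rev/s
J = V / (n·D) = 86.31 / (93.350000 × 1.011) = 0.914525
regime bands: climb J<0.4204 | cruise [0.4204, 0.8408) | windmill J≥0.8408
J = 0.9145 → windmill

J = 0.9145, regime = windmill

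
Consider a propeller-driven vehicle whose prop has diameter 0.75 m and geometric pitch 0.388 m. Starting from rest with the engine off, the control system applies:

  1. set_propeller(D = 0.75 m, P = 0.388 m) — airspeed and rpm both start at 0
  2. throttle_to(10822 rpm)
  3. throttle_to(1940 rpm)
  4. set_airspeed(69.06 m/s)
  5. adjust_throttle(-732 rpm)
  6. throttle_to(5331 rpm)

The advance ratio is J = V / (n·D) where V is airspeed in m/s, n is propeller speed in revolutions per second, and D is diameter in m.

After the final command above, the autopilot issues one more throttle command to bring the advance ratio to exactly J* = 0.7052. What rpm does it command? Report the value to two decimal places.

set_propeller: D = 0.75 m, P = 0.388 m (p = P/D = 0.517333); state ← (V=0, rpm=0)
throttle_to(10822): rpm ← 10822
throttle_to(1940): rpm ← 1940
set_airspeed(69.06): V ← 69.06 m/s
adjust_throttle(-732): rpm ← 1940 -732 = 1208
throttle_to(5331): rpm ← 5331
final state: V = 69.06 m/s, rpm = 5331 → n = rpm/60 = 88.850000 rev/s
target J* = 0.7052; solve J* = V/(n·D) for n: n = V/(J*·D) = 69.06/(0.7052 × 0.75) = 130.572887 rev/s
rpm = 60·n = 7834.373227

rpm = 7834.37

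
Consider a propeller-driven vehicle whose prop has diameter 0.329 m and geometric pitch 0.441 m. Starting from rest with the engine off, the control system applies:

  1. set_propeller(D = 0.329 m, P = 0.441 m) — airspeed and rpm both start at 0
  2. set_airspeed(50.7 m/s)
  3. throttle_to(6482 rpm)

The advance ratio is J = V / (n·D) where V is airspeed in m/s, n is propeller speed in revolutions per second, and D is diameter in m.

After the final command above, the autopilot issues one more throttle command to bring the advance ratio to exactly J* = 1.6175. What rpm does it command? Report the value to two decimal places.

set_propeller: D = 0.329 m, P = 0.441 m (p = P/D = 1.340426); state ← (V=0, rpm=0)
set_airspeed(50.7): V ← 50.7 m/s
throttle_to(6482): rpm ← 6482
final state: V = 50.7 m/s, rpm = 6482 → n = rpm/60 = 108.033333 rev/s
target J* = 1.6175; solve J* = V/(n·D) for n: n = V/(J*·D) = 50.7/(1.6175 × 0.329) = 95.272546 rev/s
rpm = 60·n = 5716.352772

rpm = 5716.35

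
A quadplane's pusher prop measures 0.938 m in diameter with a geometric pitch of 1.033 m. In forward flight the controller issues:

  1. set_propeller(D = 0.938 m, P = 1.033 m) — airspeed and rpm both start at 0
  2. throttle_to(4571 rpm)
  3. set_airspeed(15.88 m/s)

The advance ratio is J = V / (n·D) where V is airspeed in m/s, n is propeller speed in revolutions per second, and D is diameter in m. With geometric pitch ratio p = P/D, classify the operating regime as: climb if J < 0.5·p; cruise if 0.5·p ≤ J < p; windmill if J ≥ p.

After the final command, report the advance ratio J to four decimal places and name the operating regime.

set_propeller: D = 0.938 m, P = 1.033 m (p = P/D = 1.101279); state ← (V=0, rpm=0)
throttle_to(4571): rpm ← 4571
set_airspeed(15.88): V ← 15.88 m/s
final state: V = 15.88 m/s, rpm = 4571 → n = rpm/60 = 76.183333 rev/s
J = V / (n·D) = 15.88 / (76.183333 × 0.938) = 0.222222
regime bands: climb J<0.5506 | cruise [0.5506, 1.1013) | windmill J≥1.1013
J = 0.2222 → climb

J = 0.2222, regime = climb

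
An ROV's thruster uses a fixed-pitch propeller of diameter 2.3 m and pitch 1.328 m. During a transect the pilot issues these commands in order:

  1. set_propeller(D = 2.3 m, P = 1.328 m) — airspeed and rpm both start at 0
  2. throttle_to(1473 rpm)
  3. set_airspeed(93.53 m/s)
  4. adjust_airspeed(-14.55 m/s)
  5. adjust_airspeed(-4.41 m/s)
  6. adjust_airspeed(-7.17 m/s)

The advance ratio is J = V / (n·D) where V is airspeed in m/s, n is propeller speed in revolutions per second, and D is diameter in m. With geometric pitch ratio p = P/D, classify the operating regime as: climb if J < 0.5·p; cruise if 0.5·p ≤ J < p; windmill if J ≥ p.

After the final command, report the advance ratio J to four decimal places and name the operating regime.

J = 1.1937, regime = windmill

set_propeller: D = 2.3 m, P = 1.328 m (p = P/D = 0.577391); state ← (V=0, rpm=0)
throttle_to(1473): rpm ← 1473
set_airspeed(93.53): V ← 93.53 m/s
adjust_airspeed(-14.55): V ← 93.53 -14.55 = 78.98 m/s
adjust_airspeed(-4.41): V ← 78.98 -4.41 = 74.57 m/s
adjust_airspeed(-7.17): V ← 74.57 -7.17 = 67.4 m/s
final state: V = 67.4 m/s, rpm = 1473 → n = rpm/60 = 24.550000 rev/s
J = V / (n·D) = 67.4 / (24.550000 × 2.3) = 1.193660
regime bands: climb J<0.2887 | cruise [0.2887, 0.5774) | windmill J≥0.5774
J = 1.1937 → windmill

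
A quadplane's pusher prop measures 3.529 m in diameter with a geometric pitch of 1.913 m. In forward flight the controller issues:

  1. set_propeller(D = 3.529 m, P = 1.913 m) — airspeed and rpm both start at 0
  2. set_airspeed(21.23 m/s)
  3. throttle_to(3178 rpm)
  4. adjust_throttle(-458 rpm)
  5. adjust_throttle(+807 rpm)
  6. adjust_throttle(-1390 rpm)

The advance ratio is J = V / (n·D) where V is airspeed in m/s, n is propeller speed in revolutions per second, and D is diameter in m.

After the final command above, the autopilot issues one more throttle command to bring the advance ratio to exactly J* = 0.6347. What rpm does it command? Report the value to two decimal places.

set_propeller: D = 3.529 m, P = 1.913 m (p = P/D = 0.542080); state ← (V=0, rpm=0)
set_airspeed(21.23): V ← 21.23 m/s
throttle_to(3178): rpm ← 3178
adjust_throttle(-458): rpm ← 3178 -458 = 2720
adjust_throttle(+807): rpm ← 2720 +807 = 3527
adjust_throttle(-1390): rpm ← 3527 -1390 = 2137
final state: V = 21.23 m/s, rpm = 2137 → n = rpm/60 = 35.616667 rev/s
target J* = 0.6347; solve J* = V/(n·D) for n: n = V/(J*·D) = 21.23/(0.6347 × 3.529) = 9.478287 rev/s
rpm = 60·n = 568.697197

rpm = 568.70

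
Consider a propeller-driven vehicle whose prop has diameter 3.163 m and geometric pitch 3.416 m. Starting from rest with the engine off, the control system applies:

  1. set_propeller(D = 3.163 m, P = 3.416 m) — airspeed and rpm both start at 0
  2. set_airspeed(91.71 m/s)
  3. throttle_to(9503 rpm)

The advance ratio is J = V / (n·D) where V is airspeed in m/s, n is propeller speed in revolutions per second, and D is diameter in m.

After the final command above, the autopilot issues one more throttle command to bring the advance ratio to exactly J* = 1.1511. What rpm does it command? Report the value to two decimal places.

rpm = 1511.32

set_propeller: D = 3.163 m, P = 3.416 m (p = P/D = 1.079987); state ← (V=0, rpm=0)
set_airspeed(91.71): V ← 91.71 m/s
throttle_to(9503): rpm ← 9503
final state: V = 91.71 m/s, rpm = 9503 → n = rpm/60 = 158.383333 rev/s
target J* = 1.1511; solve J* = V/(n·D) for n: n = V/(J*·D) = 91.71/(1.1511 × 3.163) = 25.188624 rev/s
rpm = 60·n = 1511.317454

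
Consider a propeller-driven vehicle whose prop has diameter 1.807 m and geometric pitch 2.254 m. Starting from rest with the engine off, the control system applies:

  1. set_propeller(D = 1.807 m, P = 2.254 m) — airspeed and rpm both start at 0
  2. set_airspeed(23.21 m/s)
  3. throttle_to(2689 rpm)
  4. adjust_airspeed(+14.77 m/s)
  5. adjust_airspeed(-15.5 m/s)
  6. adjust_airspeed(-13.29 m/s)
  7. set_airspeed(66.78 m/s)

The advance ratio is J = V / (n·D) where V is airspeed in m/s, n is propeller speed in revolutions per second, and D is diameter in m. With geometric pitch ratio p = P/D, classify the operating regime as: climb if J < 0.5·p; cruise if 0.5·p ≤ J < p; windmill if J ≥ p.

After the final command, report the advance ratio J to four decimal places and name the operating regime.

set_propeller: D = 1.807 m, P = 2.254 m (p = P/D = 1.247371); state ← (V=0, rpm=0)
set_airspeed(23.21): V ← 23.21 m/s
throttle_to(2689): rpm ← 2689
adjust_airspeed(+14.77): V ← 23.21 +14.77 = 37.98 m/s
adjust_airspeed(-15.5): V ← 37.98 -15.5 = 22.48 m/s
adjust_airspeed(-13.29): V ← 22.48 -13.29 = 9.19 m/s
set_airspeed(66.78): V ← 66.78 m/s
final state: V = 66.78 m/s, rpm = 2689 → n = rpm/60 = 44.816667 rev/s
J = V / (n·D) = 66.78 / (44.816667 × 1.807) = 0.824610
regime bands: climb J<0.6237 | cruise [0.6237, 1.2474) | windmill J≥1.2474
J = 0.8246 → cruise

J = 0.8246, regime = cruise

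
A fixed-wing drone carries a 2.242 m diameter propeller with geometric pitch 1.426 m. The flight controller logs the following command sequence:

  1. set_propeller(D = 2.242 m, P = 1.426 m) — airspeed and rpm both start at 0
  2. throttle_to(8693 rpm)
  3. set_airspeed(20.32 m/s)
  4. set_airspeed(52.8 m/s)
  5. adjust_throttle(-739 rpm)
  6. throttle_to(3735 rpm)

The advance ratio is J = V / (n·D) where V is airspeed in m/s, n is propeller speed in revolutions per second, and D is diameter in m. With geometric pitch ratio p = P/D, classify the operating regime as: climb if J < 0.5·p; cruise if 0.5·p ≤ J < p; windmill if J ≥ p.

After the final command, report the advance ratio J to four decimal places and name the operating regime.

set_propeller: D = 2.242 m, P = 1.426 m (p = P/D = 0.636039); state ← (V=0, rpm=0)
throttle_to(8693): rpm ← 8693
set_airspeed(20.32): V ← 20.32 m/s
set_airspeed(52.8): V ← 52.8 m/s
adjust_throttle(-739): rpm ← 8693 -739 = 7954
throttle_to(3735): rpm ← 3735
final state: V = 52.8 m/s, rpm = 3735 → n = rpm/60 = 62.250000 rev/s
J = V / (n·D) = 52.8 / (62.250000 × 2.242) = 0.378320
regime bands: climb J<0.3180 | cruise [0.3180, 0.6360) | windmill J≥0.6360
J = 0.3783 → cruise

J = 0.3783, regime = cruise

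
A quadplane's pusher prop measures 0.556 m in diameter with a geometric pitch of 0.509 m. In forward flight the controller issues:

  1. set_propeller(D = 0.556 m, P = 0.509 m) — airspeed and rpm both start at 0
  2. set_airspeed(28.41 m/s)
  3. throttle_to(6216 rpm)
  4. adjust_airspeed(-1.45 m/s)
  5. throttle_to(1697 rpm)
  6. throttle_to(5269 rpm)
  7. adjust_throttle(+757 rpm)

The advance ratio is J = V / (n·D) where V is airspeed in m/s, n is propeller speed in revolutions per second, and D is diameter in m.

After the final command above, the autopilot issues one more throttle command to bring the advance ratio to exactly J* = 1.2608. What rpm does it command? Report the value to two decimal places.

rpm = 2307.54

set_propeller: D = 0.556 m, P = 0.509 m (p = P/D = 0.915468); state ← (V=0, rpm=0)
set_airspeed(28.41): V ← 28.41 m/s
throttle_to(6216): rpm ← 6216
adjust_airspeed(-1.45): V ← 28.41 -1.45 = 26.96 m/s
throttle_to(1697): rpm ← 1697
throttle_to(5269): rpm ← 5269
adjust_throttle(+757): rpm ← 5269 +757 = 6026
final state: V = 26.96 m/s, rpm = 6026 → n = rpm/60 = 100.433333 rev/s
target J* = 1.2608; solve J* = V/(n·D) for n: n = V/(J*·D) = 26.96/(1.2608 × 0.556) = 38.459080 rev/s
rpm = 60·n = 2307.544827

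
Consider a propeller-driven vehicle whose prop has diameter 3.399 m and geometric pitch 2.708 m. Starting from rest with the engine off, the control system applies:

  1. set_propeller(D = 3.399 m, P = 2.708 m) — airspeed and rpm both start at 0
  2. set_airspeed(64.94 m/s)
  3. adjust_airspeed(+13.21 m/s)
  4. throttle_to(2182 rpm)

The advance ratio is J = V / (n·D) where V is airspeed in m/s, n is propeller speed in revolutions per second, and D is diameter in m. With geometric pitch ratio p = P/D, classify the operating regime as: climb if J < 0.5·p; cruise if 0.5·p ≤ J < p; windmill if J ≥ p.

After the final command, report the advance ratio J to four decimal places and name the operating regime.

J = 0.6322, regime = cruise

set_propeller: D = 3.399 m, P = 2.708 m (p = P/D = 0.796705); state ← (V=0, rpm=0)
set_airspeed(64.94): V ← 64.94 m/s
adjust_airspeed(+13.21): V ← 64.94 +13.21 = 78.15 m/s
throttle_to(2182): rpm ← 2182
final state: V = 78.15 m/s, rpm = 2182 → n = rpm/60 = 36.366667 rev/s
J = V / (n·D) = 78.15 / (36.366667 × 3.399) = 0.632229
regime bands: climb J<0.3984 | cruise [0.3984, 0.7967) | windmill J≥0.7967
J = 0.6322 → cruise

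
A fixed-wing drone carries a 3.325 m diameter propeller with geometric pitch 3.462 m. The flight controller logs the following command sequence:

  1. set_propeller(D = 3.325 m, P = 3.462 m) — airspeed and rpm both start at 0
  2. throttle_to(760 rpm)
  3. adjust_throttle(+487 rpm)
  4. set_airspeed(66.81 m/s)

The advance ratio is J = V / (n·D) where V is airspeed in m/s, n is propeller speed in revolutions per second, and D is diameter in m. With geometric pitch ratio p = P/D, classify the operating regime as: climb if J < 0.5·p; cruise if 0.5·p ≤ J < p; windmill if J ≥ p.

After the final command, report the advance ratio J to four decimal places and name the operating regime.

set_propeller: D = 3.325 m, P = 3.462 m (p = P/D = 1.041203); state ← (V=0, rpm=0)
throttle_to(760): rpm ← 760
adjust_throttle(+487): rpm ← 760 +487 = 1247
set_airspeed(66.81): V ← 66.81 m/s
final state: V = 66.81 m/s, rpm = 1247 → n = rpm/60 = 20.783333 rev/s
J = V / (n·D) = 66.81 / (20.783333 × 3.325) = 0.966795
regime bands: climb J<0.5206 | cruise [0.5206, 1.0412) | windmill J≥1.0412
J = 0.9668 → cruise

J = 0.9668, regime = cruise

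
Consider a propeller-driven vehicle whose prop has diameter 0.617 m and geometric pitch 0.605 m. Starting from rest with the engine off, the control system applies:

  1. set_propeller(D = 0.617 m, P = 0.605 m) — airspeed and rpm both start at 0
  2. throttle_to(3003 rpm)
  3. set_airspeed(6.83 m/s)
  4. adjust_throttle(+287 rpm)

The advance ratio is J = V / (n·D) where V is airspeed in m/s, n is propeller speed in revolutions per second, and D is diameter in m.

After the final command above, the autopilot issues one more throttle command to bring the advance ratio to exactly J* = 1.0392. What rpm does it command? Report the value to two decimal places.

set_propeller: D = 0.617 m, P = 0.605 m (p = P/D = 0.980551); state ← (V=0, rpm=0)
throttle_to(3003): rpm ← 3003
set_airspeed(6.83): V ← 6.83 m/s
adjust_throttle(+287): rpm ← 3003 +287 = 3290
final state: V = 6.83 m/s, rpm = 3290 → n = rpm/60 = 54.833333 rev/s
target J* = 1.0392; solve J* = V/(n·D) for n: n = V/(J*·D) = 6.83/(1.0392 × 0.617) = 10.652129 rev/s
rpm = 60·n = 639.127717

rpm = 639.13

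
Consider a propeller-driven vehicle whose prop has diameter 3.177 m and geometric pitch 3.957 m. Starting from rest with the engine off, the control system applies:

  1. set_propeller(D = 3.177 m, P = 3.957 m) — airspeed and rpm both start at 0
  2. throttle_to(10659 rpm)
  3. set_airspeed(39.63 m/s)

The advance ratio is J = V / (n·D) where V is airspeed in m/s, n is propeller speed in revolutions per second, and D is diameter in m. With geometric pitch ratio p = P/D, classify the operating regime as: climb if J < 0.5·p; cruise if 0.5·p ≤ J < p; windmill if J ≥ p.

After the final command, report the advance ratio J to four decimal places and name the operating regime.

J = 0.0702, regime = climb

set_propeller: D = 3.177 m, P = 3.957 m (p = P/D = 1.245515); state ← (V=0, rpm=0)
throttle_to(10659): rpm ← 10659
set_airspeed(39.63): V ← 39.63 m/s
final state: V = 39.63 m/s, rpm = 10659 → n = rpm/60 = 177.650000 rev/s
J = V / (n·D) = 39.63 / (177.650000 × 3.177) = 0.070217
regime bands: climb J<0.6228 | cruise [0.6228, 1.2455) | windmill J≥1.2455
J = 0.0702 → climb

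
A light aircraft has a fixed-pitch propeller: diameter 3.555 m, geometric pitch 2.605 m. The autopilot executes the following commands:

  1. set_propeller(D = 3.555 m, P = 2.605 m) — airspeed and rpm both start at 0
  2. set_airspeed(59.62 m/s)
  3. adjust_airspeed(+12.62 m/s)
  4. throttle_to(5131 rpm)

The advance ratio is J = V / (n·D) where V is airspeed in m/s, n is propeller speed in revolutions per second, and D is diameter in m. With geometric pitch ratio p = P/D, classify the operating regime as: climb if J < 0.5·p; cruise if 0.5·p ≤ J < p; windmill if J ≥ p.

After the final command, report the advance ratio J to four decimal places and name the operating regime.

J = 0.2376, regime = climb

set_propeller: D = 3.555 m, P = 2.605 m (p = P/D = 0.732771); state ← (V=0, rpm=0)
set_airspeed(59.62): V ← 59.62 m/s
adjust_airspeed(+12.62): V ← 59.62 +12.62 = 72.24 m/s
throttle_to(5131): rpm ← 5131
final state: V = 72.24 m/s, rpm = 5131 → n = rpm/60 = 85.516667 rev/s
J = V / (n·D) = 72.24 / (85.516667 × 3.555) = 0.237622
regime bands: climb J<0.3664 | cruise [0.3664, 0.7328) | windmill J≥0.7328
J = 0.2376 → climb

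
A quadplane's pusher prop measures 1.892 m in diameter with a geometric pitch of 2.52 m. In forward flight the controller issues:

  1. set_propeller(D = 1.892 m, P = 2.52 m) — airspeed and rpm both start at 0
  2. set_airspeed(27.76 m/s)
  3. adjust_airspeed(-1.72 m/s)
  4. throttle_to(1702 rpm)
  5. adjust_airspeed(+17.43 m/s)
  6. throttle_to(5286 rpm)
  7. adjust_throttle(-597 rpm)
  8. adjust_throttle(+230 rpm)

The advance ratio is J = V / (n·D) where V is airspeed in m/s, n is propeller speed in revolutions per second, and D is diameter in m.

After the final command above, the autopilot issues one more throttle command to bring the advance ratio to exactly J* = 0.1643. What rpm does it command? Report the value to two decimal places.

set_propeller: D = 1.892 m, P = 2.52 m (p = P/D = 1.331924); state ← (V=0, rpm=0)
set_airspeed(27.76): V ← 27.76 m/s
adjust_airspeed(-1.72): V ← 27.76 -1.72 = 26.04 m/s
throttle_to(1702): rpm ← 1702
adjust_airspeed(+17.43): V ← 26.04 +17.43 = 43.47 m/s
throttle_to(5286): rpm ← 5286
adjust_throttle(-597): rpm ← 5286 -597 = 4689
adjust_throttle(+230): rpm ← 4689 +230 = 4919
final state: V = 43.47 m/s, rpm = 4919 → n = rpm/60 = 81.983333 rev/s
target J* = 0.1643; solve J* = V/(n·D) for n: n = V/(J*·D) = 43.47/(0.1643 × 1.892) = 139.839848 rev/s
rpm = 60·n = 8390.390908

rpm = 8390.39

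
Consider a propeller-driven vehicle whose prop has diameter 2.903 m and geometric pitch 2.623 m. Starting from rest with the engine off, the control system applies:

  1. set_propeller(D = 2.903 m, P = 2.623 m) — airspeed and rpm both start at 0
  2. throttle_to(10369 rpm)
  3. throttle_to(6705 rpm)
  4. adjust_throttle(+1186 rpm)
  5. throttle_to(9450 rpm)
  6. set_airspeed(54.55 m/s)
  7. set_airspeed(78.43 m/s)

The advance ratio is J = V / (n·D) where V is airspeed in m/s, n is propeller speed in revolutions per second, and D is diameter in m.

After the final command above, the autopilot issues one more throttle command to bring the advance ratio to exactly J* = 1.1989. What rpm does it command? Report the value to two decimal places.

rpm = 1352.08

set_propeller: D = 2.903 m, P = 2.623 m (p = P/D = 0.903548); state ← (V=0, rpm=0)
throttle_to(10369): rpm ← 10369
throttle_to(6705): rpm ← 6705
adjust_throttle(+1186): rpm ← 6705 +1186 = 7891
throttle_to(9450): rpm ← 9450
set_airspeed(54.55): V ← 54.55 m/s
set_airspeed(78.43): V ← 78.43 m/s
final state: V = 78.43 m/s, rpm = 9450 → n = rpm/60 = 157.500000 rev/s
target J* = 1.1989; solve J* = V/(n·D) for n: n = V/(J*·D) = 78.43/(1.1989 × 2.903) = 22.534723 rev/s
rpm = 60·n = 1352.083364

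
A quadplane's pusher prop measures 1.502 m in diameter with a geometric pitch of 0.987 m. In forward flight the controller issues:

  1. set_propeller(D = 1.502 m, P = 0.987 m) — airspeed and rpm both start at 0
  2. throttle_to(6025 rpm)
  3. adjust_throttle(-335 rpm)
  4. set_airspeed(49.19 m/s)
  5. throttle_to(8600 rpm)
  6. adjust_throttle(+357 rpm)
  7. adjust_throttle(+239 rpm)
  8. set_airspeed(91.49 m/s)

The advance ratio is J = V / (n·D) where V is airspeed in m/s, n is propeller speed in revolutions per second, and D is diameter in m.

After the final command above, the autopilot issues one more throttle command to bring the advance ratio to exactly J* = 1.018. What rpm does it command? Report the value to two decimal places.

rpm = 3590.11

set_propeller: D = 1.502 m, P = 0.987 m (p = P/D = 0.657124); state ← (V=0, rpm=0)
throttle_to(6025): rpm ← 6025
adjust_throttle(-335): rpm ← 6025 -335 = 5690
set_airspeed(49.19): V ← 49.19 m/s
throttle_to(8600): rpm ← 8600
adjust_throttle(+357): rpm ← 8600 +357 = 8957
adjust_throttle(+239): rpm ← 8957 +239 = 9196
set_airspeed(91.49): V ← 91.49 m/s
final state: V = 91.49 m/s, rpm = 9196 → n = rpm/60 = 153.266667 rev/s
target J* = 1.018; solve J* = V/(n·D) for n: n = V/(J*·D) = 91.49/(1.018 × 1.502) = 59.835086 rev/s
rpm = 60·n = 3590.105138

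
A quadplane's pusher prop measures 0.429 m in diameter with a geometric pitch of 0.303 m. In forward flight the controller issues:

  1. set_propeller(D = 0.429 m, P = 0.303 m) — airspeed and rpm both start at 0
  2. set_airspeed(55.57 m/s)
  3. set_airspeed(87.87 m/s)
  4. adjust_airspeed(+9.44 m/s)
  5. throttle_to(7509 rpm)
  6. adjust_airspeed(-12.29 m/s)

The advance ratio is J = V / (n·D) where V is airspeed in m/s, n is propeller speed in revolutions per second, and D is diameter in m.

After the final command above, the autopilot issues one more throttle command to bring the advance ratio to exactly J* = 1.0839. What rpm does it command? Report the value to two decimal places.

set_propeller: D = 0.429 m, P = 0.303 m (p = P/D = 0.706294); state ← (V=0, rpm=0)
set_airspeed(55.57): V ← 55.57 m/s
set_airspeed(87.87): V ← 87.87 m/s
adjust_airspeed(+9.44): V ← 87.87 +9.44 = 97.31 m/s
throttle_to(7509): rpm ← 7509
adjust_airspeed(-12.29): V ← 97.31 -12.29 = 85.02 m/s
final state: V = 85.02 m/s, rpm = 7509 → n = rpm/60 = 125.150000 rev/s
target J* = 1.0839; solve J* = V/(n·D) for n: n = V/(J*·D) = 85.02/(1.0839 × 0.429) = 182.841423 rev/s
rpm = 60·n = 10970.485368

rpm = 10970.49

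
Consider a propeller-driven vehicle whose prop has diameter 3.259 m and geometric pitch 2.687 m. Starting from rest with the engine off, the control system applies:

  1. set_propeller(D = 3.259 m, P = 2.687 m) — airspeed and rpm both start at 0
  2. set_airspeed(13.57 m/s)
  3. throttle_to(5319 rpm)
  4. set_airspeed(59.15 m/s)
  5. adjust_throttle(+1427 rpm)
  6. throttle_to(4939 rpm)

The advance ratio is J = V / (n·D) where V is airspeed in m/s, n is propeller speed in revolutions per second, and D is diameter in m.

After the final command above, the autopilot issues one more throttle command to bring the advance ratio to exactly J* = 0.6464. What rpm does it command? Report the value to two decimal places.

set_propeller: D = 3.259 m, P = 2.687 m (p = P/D = 0.824486); state ← (V=0, rpm=0)
set_airspeed(13.57): V ← 13.57 m/s
throttle_to(5319): rpm ← 5319
set_airspeed(59.15): V ← 59.15 m/s
adjust_throttle(+1427): rpm ← 5319 +1427 = 6746
throttle_to(4939): rpm ← 4939
final state: V = 59.15 m/s, rpm = 4939 → n = rpm/60 = 82.316667 rev/s
target J* = 0.6464; solve J* = V/(n·D) for n: n = V/(J*·D) = 59.15/(0.6464 × 3.259) = 28.078186 rev/s
rpm = 60·n = 1684.691137

rpm = 1684.69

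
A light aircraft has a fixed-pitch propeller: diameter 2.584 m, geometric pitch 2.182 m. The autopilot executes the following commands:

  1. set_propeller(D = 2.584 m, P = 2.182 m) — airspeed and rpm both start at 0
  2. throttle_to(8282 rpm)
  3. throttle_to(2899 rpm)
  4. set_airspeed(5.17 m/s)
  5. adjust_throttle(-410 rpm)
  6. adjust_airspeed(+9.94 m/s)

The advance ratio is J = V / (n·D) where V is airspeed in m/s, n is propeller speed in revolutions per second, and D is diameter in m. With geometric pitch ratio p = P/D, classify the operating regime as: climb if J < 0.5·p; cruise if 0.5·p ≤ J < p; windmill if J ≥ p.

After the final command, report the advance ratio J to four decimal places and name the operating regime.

set_propeller: D = 2.584 m, P = 2.182 m (p = P/D = 0.844427); state ← (V=0, rpm=0)
throttle_to(8282): rpm ← 8282
throttle_to(2899): rpm ← 2899
set_airspeed(5.17): V ← 5.17 m/s
adjust_throttle(-410): rpm ← 2899 -410 = 2489
adjust_airspeed(+9.94): V ← 5.17 +9.94 = 15.11 m/s
final state: V = 15.11 m/s, rpm = 2489 → n = rpm/60 = 41.483333 rev/s
J = V / (n·D) = 15.11 / (41.483333 × 2.584) = 0.140961
regime bands: climb J<0.4222 | cruise [0.4222, 0.8444) | windmill J≥0.8444
J = 0.1410 → climb

J = 0.1410, regime = climb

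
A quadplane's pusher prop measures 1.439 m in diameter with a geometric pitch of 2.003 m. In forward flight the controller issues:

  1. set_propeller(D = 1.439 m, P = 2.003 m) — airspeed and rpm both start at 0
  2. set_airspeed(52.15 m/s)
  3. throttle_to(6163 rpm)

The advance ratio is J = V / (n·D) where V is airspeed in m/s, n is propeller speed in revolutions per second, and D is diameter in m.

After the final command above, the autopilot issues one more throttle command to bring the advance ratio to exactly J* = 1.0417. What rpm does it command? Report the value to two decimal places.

set_propeller: D = 1.439 m, P = 2.003 m (p = P/D = 1.391939); state ← (V=0, rpm=0)
set_airspeed(52.15): V ← 52.15 m/s
throttle_to(6163): rpm ← 6163
final state: V = 52.15 m/s, rpm = 6163 → n = rpm/60 = 102.716667 rev/s
target J* = 1.0417; solve J* = V/(n·D) for n: n = V/(J*·D) = 52.15/(1.0417 × 1.439) = 34.789714 rev/s
rpm = 60·n = 2087.382822

rpm = 2087.38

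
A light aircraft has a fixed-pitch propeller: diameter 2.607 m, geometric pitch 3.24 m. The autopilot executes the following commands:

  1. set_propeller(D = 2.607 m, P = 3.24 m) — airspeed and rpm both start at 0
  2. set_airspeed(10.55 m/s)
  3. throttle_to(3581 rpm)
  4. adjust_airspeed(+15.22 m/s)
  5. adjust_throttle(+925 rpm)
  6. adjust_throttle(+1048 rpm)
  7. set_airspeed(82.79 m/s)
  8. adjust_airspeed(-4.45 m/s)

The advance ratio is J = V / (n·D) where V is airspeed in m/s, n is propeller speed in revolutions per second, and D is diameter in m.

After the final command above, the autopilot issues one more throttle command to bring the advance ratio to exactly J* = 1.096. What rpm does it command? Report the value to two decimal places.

set_propeller: D = 2.607 m, P = 3.24 m (p = P/D = 1.242808); state ← (V=0, rpm=0)
set_airspeed(10.55): V ← 10.55 m/s
throttle_to(3581): rpm ← 3581
adjust_airspeed(+15.22): V ← 10.55 +15.22 = 25.77 m/s
adjust_throttle(+925): rpm ← 3581 +925 = 4506
adjust_throttle(+1048): rpm ← 4506 +1048 = 5554
set_airspeed(82.79): V ← 82.79 m/s
adjust_airspeed(-4.45): V ← 82.79 -4.45 = 78.34 m/s
final state: V = 78.34 m/s, rpm = 5554 → n = rpm/60 = 92.566667 rev/s
target J* = 1.096; solve J* = V/(n·D) for n: n = V/(J*·D) = 78.34/(1.096 × 2.607) = 27.417761 rev/s
rpm = 60·n = 1645.065643

rpm = 1645.07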